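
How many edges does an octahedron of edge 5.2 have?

Each 1-face is the convex hull of 2 vertices, one chosen as ±e_i from each of 2 distinct axes: 2^2·C(3,2) = 12.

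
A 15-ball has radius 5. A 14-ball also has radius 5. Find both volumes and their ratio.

V_15(5) ≈ 1.16407e+10. V_14(5) ≈ 3.65762e+09. Ratio V_15/V_14 ≈ 3.183.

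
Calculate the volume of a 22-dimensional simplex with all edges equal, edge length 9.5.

V = (9.5^22 / 22!) · √((22+1) / 2^22) ≈ 0.00674042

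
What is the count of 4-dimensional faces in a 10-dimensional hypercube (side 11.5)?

Choose 4 of 10 axes to span the face (C(10,4) = 210 ways), then fix each of the remaining 6 coordinates at one of its two extreme values (2^6 = 64 ways): 210·64 = 13440.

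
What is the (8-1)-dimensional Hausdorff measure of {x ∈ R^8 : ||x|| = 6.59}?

S_8(6.59) = 2·π^(8/2)·(6.59)^7 / Γ(8/2) ≈ 1.75257e+07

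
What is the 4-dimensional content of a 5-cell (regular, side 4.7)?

For a regular n-simplex with edge a, V = (a^n / n!)·√((n+1)/2^n). With a=4.7, n=4: V ≈ 11.3659.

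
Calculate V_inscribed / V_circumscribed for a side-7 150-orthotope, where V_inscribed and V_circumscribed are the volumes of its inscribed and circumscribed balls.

Volume scales as r^n, and r_in/r_out = 1/√150, giving (1/√150)^150 ≈ 6.21091e-164.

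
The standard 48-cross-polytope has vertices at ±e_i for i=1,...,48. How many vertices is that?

Number of vertices = 2n = 96.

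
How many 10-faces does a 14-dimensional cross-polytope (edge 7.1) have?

Each 10-face is the convex hull of 11 vertices, one chosen as ±e_i from each of 11 distinct axes: 2^11·C(14,11) = 745472.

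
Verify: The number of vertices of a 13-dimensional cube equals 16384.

False. The 13-cube has 2^13 = 8192 vertices.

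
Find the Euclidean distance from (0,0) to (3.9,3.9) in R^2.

Diagonal = √2 · 3.9 ≈ 5.51543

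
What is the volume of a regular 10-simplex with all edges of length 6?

V = (6^10 / 10!) · √((10+1) / 2^10) ≈ 1.72701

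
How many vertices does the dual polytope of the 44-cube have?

The 44-dimensional cross-polytope has 2n = 2·44 = 88 vertices.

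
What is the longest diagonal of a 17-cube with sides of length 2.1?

d = √(2.1² + 2.1² + ... + 2.1²) [17 terms] = √(17·2.1²) = 2.1√17 ≈ 8.65852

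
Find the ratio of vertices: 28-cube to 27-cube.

The 28-cube has 2^28 = 268435456 vertices. The 27-cube has 2^27 = 134217728 vertices. Ratio: 268435456/134217728 = 2.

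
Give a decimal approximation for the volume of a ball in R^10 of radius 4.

The n-ball volume is π^(n/2)·r^n/Γ(n/2+1). With n=10, r=4: V = 131072·π^5/15 ≈ 2.67404e+06.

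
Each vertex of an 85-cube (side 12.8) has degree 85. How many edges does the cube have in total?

Number of 1-faces = C(85,1)·2^(85-1) = 85·19342813113834066795298816 = 1644139114675895677600399360.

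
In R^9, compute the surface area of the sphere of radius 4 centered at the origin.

S = n·V_n(r)/r = 9·V_9(4)/4 (volume-to-surface relation), giving 2097152·π^4/105 ≈ 1.94554e+06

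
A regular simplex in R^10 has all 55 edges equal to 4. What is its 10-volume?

V_10 = √(11) · 4^10 / (10! · 2^(10/2)) ≈ 0.0299491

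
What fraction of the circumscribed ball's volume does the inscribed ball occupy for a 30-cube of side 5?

V_in/V_out = n^(-n/2) = 30^(-30/2) ≈ 6.96917e-23.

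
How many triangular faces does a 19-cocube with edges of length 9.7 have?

f_2(19-orthoplex) = 2^3 · (19 choose 3) = 7752.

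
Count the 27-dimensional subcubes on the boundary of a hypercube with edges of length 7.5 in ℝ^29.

Number of 27-faces = C(29,27) · 2^(29-27) = 406 · 4 = 1624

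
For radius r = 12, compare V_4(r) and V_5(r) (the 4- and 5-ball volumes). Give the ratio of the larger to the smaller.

V_4(12) ≈ 102328, V_5(12) ≈ 1.3098e+06. The 5-ball is larger by a factor of 12.8.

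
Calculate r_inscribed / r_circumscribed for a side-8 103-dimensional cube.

r_in = 8/2 (half the side); r_out = 8√103/2 (half the diagonal). Ratio = 1/√103 ≈ 0.0985329.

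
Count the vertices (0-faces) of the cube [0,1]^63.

Number of vertices = 2^63 = 9223372036854775808.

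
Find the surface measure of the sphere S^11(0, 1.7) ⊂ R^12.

The surface area of an n-ball is 2π^(n/2) r^(n-1) / Γ(n/2). For n=12, r=1.7: 5491.44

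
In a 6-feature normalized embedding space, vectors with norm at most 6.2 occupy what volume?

V_6(6.2) = π^(6/2) · (6.2)^6 / Γ(6/2 + 1) ≈ 293527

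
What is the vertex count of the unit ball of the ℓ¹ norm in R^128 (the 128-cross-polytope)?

An n-cross-polytope has 2n vertices; here n = 128, giving 256.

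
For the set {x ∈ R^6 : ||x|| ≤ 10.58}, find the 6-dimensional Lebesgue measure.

V_6(10.58) = π^(6/2) · (10.58)^6 / Γ(6/2 + 1) ≈ 7.2479e+06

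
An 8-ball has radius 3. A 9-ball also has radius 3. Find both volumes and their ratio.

V_8(3) ≈ 26629.2. V_9(3) ≈ 64924.6. Ratio V_8/V_9 ≈ 0.4102.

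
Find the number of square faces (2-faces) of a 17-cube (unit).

An n-cube has C(n,k)·2^(n-k) k-faces. Here C(17,2)·2^15 = 136·32768 = 4456448.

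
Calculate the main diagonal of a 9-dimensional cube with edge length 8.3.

The space diagonal of an n-cube of side s is s√n. Here 8.3·√9 = 24.9.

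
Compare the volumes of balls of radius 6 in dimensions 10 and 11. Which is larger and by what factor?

V_10(6) ≈ 1.54199e+08, V_11(6) ≈ 6.83547e+08. The 11-ball is larger by a factor of 4.433.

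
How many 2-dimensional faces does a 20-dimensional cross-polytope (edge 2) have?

Each 2-face is the convex hull of 3 vertices, one chosen as ±e_i from each of 3 distinct axes: 2^3·C(20,3) = 9120.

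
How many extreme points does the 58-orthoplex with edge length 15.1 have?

The vertices are ±e_1, ..., ±e_58, so there are 2·58 = 116.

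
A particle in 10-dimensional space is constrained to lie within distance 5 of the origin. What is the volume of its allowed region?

V_10(5) = π^(10/2) · (5)^10 / Γ(10/2 + 1) = 1953125·π^5/24 ≈ 2.49039e+07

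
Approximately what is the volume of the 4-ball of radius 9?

V = 6561·π^2/2 ≈ 32377.2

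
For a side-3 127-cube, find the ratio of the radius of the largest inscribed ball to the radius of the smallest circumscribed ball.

Ratio = (s/2)/(s√127/2) = 127^(-1/2) ≈ 0.0887357.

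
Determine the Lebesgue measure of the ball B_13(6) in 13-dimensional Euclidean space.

V_13(6) = π^(13/2) · (6)^13 / Γ(13/2 + 1) = 61917364224·π^6/5005 ≈ 1.18934e+10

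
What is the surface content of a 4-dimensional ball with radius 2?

S = n·V_n(r)/r = 4·V_4(2)/2 (volume-to-surface relation), giving 16·π^2 ≈ 157.914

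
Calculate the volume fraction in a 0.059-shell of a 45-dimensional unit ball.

Shell fraction = 1 - (1-0.059)^45 ≈ 0.935206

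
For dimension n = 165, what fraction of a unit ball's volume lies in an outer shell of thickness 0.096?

1 - (1-0.096)^165 ≈ 0.9999999414 ≈ 99.999994%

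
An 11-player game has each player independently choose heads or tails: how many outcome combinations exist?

Each vertex is a binary string of length 11, so there are 2^11 = 2048.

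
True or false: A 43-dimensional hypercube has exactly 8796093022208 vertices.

True. The 43-cube has 2^43 = 8796093022208 vertices.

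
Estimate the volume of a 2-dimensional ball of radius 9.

V_2(9) = π^(2/2) · (9)^2 / Γ(2/2 + 1) = 81·π ≈ 254.469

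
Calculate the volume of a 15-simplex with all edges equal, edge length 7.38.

For a regular n-simplex with edge a, V = (a^n / n!)·√((n+1)/2^n). With a=7.38, n=15: V ≈ 0.177289.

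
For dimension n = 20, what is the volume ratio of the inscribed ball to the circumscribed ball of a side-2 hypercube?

V_in / V_out = (r_in/r_out)^20 = (1/√20)^20 = 20^(-20/2) ≈ 9.76562e-14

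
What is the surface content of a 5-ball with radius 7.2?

The surface area of an n-ball is 2π^(n/2) r^(n-1) / Γ(n/2). For n=5, r=7.2: 70729.2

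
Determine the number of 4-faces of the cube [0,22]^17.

An n-cube has C(n,k)·2^(n-k) k-faces. Here C(17,4)·2^13 = 2380·8192 = 19496960.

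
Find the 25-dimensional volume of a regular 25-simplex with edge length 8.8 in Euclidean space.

V_25 = √(26) · 8.8^25 / (25! · 2^(25/2)) ≈ 2.32291e-05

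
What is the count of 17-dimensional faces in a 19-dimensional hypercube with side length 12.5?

An n-cube has C(n,k)·2^(n-k) k-faces. Here C(19,17)·2^2 = 171·4 = 684.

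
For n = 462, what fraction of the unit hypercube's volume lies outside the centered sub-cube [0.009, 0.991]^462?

1 - (1 - 2·0.009)^462 = 1 - 0.982^462 ≈ 0.999773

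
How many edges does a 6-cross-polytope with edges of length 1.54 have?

Each 1-face is the convex hull of 2 vertices, one chosen as ±e_i from each of 2 distinct axes: 2^2·C(6,2) = 60.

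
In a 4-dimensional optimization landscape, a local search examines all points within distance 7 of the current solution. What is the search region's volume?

V = 2401·π^2/2 ≈ 11848.5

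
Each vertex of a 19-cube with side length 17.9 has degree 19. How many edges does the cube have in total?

Each of the 2^19 = 524288 vertices has degree 19; total edges = 19·2^19/2 = 4980736.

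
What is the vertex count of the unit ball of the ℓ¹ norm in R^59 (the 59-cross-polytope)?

The vertices are ±e_1, ..., ±e_59, so there are 2·59 = 118.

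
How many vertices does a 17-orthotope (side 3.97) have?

An n-cube has 2^n vertices; for n = 17 that is 2^17 = 131072.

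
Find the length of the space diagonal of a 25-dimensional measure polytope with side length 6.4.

Diagonal = √25 · 6.4 = 32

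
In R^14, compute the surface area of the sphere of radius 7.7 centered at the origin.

|∂B_14(7.7)| ≈ 2.80625e+12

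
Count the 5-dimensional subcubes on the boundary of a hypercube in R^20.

An n-cube has C(n,k)·2^(n-k) k-faces. Here C(20,5)·2^15 = 15504·32768 = 508035072.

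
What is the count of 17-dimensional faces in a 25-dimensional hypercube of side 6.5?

Choose 17 of 25 axes to span the face (C(25,17) = 1081575 ways), then fix each of the remaining 8 coordinates at one of its two extreme values (2^8 = 256 ways): 1081575·256 = 276883200.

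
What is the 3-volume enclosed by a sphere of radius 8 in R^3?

V_3(8) = π^(3/2) · (8)^3 / Γ(3/2 + 1) = 2048·π/3 ≈ 2144.66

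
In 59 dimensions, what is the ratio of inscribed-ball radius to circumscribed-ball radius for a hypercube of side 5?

For an n-cube of any side s, the inradius is s/2 and the circumradius is s√n/2, so the ratio is 1/√59 ≈ 0.130189.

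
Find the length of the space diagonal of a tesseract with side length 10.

d = √(10² + 10² + ... + 10²) [4 terms] = √(4·10²) = 10√4 = 20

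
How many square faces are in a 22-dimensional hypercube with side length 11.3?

An n-cube has C(n,k)·2^(n-k) k-faces. Here C(22,2)·2^20 = 231·1048576 = 242221056.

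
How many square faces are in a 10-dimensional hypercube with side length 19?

An n-cube has C(n,k)·2^(n-k) k-faces. Here C(10,2)·2^8 = 45·256 = 11520.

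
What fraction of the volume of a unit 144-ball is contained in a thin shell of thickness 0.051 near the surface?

Shell fraction = 1 - (1-0.051)^144 ≈ 0.999467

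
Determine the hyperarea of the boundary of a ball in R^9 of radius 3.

The surface area of an n-ball is 2π^(n/2) r^(n-1) / Γ(n/2). For n=9, r=3: 69984·π^4/35 ≈ 194774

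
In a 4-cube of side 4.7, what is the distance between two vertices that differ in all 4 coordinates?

Diagonal = √4 · 4.7 = 9.4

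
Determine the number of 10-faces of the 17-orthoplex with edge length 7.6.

Each 10-face is the convex hull of 11 vertices, one chosen as ±e_i from each of 11 distinct axes: 2^11·C(17,11) = 25346048.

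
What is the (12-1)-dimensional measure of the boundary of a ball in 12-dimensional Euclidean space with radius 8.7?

|∂B_12(8.7)| ≈ 3.46306e+11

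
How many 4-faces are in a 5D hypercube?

Choose 4 of 5 axes to span the face (C(5,4) = 5 ways), then fix each of the remaining 1 coordinate at one of its two extreme values (2^1 = 2 ways): 5·2 = 10.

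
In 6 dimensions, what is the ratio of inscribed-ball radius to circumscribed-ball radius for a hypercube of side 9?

For an n-cube of any side s, the inradius is s/2 and the circumradius is s√n/2, so the ratio is 1/√6 ≈ 0.408248.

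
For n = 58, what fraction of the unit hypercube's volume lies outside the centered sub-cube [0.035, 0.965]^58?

The inner cube has side 1-2·0.035 = 0.93 and volume (0.93)^58 ≈ 0.01486, so the shell holds 0.98514 of the volume.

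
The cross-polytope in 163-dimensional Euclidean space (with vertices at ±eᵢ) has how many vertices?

The 163-dimensional cross-polytope has 2n = 2·163 = 326 vertices.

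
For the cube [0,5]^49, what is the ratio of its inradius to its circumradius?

r_in = 5/2 (half the side); r_out = 5√49/2 (half the diagonal). Ratio = 1/√49 ≈ 0.142857.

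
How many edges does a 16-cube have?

The 16-cube has n·2^(n-1) = 16·2^15 = 16·32768 = 524288 edges.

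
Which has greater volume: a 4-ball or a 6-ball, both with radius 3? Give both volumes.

V_4(3) ≈ 399.719. V_6(3) ≈ 3767.26. The 6-ball is larger.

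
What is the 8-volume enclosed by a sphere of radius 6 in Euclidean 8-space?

V_8(6) = π^(8/2) · (6)^8 / Γ(8/2 + 1) = 69984·π^4 ≈ 6.81708e+06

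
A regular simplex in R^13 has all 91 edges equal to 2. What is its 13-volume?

Volume = 2^13 · √(14/2^13) / 13! ≈ 5.43849e-08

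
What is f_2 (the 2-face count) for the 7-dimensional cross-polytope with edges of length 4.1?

Each 2-face is the convex hull of 3 vertices, one chosen as ±e_i from each of 3 distinct axes: 2^3·C(7,3) = 280.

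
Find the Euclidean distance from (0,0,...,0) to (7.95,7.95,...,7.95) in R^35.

||(7.95,7.95,...,7.95)|| = √(35)·7.95 ≈ 47.0328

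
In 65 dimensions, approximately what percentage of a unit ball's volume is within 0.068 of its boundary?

1 - (1-0.068)^65 ≈ 0.989719 ≈ 98.97%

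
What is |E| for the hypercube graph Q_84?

An n-cube has n·2^(n-1) edges. With n = 84: 84·9671406556917033397649408 = 812398150781030805402550272.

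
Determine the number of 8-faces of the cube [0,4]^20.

An n-cube has C(n,k)·2^(n-k) k-faces. Here C(20,8)·2^12 = 125970·4096 = 515973120.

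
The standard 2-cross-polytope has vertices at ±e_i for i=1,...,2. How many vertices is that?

The vertices are ±e_1, ..., ±e_2, so there are 2·2 = 4.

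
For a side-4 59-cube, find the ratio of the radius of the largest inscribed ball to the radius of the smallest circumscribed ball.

For an n-cube of any side s, the inradius is s/2 and the circumradius is s√n/2, so the ratio is 1/√59 ≈ 0.130189.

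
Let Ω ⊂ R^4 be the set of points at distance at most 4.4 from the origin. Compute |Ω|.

Volume = π^{4/2}·(4.4)^4/Γ(3) ≈ 1849.61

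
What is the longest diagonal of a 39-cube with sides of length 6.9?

Diagonal = √39 · 6.9 ≈ 43.0905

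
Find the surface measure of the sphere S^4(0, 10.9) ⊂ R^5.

S_5(10.9) = 2·π^(5/2)·(10.9)^4 / Γ(5/2) ≈ 371513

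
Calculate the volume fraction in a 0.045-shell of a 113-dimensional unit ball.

1 - (1-0.045)^113 ≈ 0.9945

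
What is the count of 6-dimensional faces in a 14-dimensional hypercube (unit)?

An n-cube has C(n,k)·2^(n-k) k-faces. Here C(14,6)·2^8 = 3003·256 = 768768.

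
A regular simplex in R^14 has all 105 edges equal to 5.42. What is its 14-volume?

For a regular n-simplex with edge a, V = (a^n / n!)·√((n+1)/2^n). With a=5.42, n=14: V ≈ 0.00655266.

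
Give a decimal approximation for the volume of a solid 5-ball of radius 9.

Volume = π^{5/2}·(9)^5/Γ(7/2) = 157464·π^2/5 ≈ 310821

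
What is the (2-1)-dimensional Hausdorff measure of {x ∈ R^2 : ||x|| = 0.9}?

The surface area of an n-ball is 2π^(n/2) r^(n-1) / Γ(n/2). For n=2, r=0.9: 2πr = 2π·0.9 ≈ 5.65487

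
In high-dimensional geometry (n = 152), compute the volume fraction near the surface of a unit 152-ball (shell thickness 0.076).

1 - (1-0.076)^152 ≈ 0.999994 ≈ 99.999394%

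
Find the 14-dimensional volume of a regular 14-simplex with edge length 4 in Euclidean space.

Volume = 4^14 · √(15/2^14) / 14! ≈ 9.31681e-05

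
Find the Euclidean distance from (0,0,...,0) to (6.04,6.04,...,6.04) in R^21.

d = √(6.04² + 6.04² + ... + 6.04²) [21 terms] = √(21·6.04²) = 6.04√21 ≈ 27.6788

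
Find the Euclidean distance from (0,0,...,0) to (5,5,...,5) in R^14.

Diagonal = √14 · 5 ≈ 18.7083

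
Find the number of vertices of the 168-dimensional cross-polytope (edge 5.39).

Number of vertices = 2n = 336.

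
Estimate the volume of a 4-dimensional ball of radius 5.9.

V_4(5.9) = π^(4/2) · (5.9)^4 / Γ(4/2 + 1) ≈ 5979.68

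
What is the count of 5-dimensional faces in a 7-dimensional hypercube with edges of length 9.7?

Number of 5-faces = C(7,5) · 2^(7-5) = 21 · 4 = 84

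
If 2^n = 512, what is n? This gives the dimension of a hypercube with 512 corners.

n = log_2(512) = 9.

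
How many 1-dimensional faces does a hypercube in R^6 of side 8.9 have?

Number of 1-faces = C(6,1) · 2^(6-1) = 6 · 32 = 192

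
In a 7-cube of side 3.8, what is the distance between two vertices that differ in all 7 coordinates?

d = √(3.8² + 3.8² + ... + 3.8²) [7 terms] = √(7·3.8²) = 3.8√7 ≈ 10.0539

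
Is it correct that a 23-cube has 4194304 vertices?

False. The 23-cube has 2^23 = 8388608 vertices.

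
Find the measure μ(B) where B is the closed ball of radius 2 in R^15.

The n-ball volume is π^(n/2)·r^n/Γ(n/2+1). With n=15, r=2: V = 8388608·π^7/2027025 ≈ 12499.1.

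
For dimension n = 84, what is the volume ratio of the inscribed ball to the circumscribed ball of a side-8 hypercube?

V_in / V_out = (r_in/r_out)^84 = (1/√84)^84 = 84^(-84/2) ≈ 1.5145e-81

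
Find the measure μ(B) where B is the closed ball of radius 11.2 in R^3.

Volume = π^{3/2}·(11.2)^3/Γ(5/2) ≈ 5884.95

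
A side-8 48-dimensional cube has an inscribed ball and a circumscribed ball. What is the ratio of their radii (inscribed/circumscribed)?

r_in / r_out = (8/2) / (8√48/2) = 1/√48 ≈ 0.144338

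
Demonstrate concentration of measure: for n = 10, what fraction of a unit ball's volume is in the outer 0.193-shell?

1 - (1-0.193)^10 ≈ 0.882852 ≈ 88.29%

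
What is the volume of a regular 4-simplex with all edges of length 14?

Volume = 14^4 · √(5/2^4) / 4! ≈ 894.8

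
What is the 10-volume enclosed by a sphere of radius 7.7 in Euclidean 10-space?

Volume = π^{10/2}·(7.7)^10/Γ(6) ≈ 1.86842e+09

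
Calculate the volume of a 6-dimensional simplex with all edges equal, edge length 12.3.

V_6 = √(7) · 12.3^6 / (6! · 2^(6/2)) ≈ 1590.59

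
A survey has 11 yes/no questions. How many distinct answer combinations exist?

Number of vertices = 2^11 = 2048.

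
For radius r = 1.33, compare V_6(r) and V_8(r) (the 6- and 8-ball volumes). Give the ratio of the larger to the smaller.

V_6(1.33) ≈ 28.6028, V_8(1.33) ≈ 39.7376. The 8-ball is larger by a factor of 1.389.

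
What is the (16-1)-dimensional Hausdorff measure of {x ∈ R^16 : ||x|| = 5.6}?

S_16(5.6) = 2·π^(16/2)·(5.6)^15 / Γ(16/2) ≈ 6.28954e+11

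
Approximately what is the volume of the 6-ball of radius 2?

Volume = π^{6/2}·(2)^6/Γ(4) = 32·π^3/3 ≈ 330.734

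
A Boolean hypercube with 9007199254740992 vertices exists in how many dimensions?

Since 2^n = 9007199254740992, we have n = 53.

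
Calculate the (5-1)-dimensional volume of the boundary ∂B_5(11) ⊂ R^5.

|∂B_5(11)| = 117128·π^2/3 ≈ 385336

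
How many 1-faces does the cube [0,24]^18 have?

Number of 1-faces = C(18,1)·2^(18-1) = 18·131072 = 2359296.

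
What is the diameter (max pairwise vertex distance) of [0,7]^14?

Diagonal = √14 · 7 ≈ 26.1916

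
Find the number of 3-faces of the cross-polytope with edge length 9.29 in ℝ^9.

Each 3-face is the convex hull of 4 vertices, one chosen as ±e_i from each of 4 distinct axes: 2^4·C(9,4) = 2016.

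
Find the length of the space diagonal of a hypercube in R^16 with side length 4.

Diagonal = √16 · 4 = 16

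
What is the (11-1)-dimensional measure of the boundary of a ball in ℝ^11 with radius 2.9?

S_11(2.9) = 2·π^(11/2)·(2.9)^10 / Γ(11/2) ≈ 871922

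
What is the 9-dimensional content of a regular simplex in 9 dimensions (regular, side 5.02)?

Volume = 5.02^9 · √(10/2^9) / 9! ≈ 0.779714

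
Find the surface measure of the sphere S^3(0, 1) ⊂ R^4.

|∂B_4(1)| = 2·π^2 ≈ 19.7392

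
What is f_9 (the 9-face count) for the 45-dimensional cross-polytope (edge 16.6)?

An n-cross-polytope has 2^(k+1)·C(n,k+1) k-faces. Here 2^10·C(45,10) = 1024·3190187286 = 3266751780864.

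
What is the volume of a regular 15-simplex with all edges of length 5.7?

V_15 = √(16) · 5.7^15 / (15! · 2^(15/2)) ≈ 0.00368094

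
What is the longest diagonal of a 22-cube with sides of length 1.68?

Diagonal = √22 · 1.68 ≈ 7.8799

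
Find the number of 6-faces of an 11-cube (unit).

f_6(11-cube) = (11 choose 6) · 2^5 = 14784.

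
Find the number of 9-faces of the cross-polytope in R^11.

f_9(11-orthoplex) = 2^10 · (11 choose 10) = 11264.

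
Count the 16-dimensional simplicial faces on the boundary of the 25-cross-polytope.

Each 16-face is the convex hull of 17 vertices, one chosen as ±e_i from each of 17 distinct axes: 2^17·C(25,17) = 141764198400.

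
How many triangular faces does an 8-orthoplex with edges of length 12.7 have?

An n-cross-polytope has 2^(k+1)·C(n,k+1) k-faces. Here 2^3·C(8,3) = 8·56 = 448.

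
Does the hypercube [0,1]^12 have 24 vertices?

False. The 12-cube has 2^12 = 4096 vertices.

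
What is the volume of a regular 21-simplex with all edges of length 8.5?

V = (8.5^21 / 21!) · √((21+1) / 2^21) ≈ 0.00208857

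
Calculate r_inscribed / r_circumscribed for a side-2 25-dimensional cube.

Ratio = (s/2)/(s√25/2) = 25^(-1/2) ≈ 0.2.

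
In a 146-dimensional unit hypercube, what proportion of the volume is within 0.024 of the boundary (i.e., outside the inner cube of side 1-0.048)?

The inner cube has side 1-2·0.024 = 0.952 and volume (0.952)^146 ≈ 0.0007603, so the shell holds 0.99924 of the volume.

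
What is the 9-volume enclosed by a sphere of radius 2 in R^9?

Volume = π^{9/2}·(2)^9/Γ(11/2) = 16384·π^4/945 ≈ 1688.84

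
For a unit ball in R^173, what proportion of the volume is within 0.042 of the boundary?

V(inner)/V(outer) = ((1-0.042)/1)^173 ≈ 0.0005974, so the shell fraction is 0.999403.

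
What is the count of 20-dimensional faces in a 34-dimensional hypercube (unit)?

f_20(34-cube) = (34 choose 20) · 2^14 = 22806128885760.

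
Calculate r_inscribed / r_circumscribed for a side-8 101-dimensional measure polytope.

Ratio = (s/2)/(s√101/2) = 101^(-1/2) ≈ 0.0995037.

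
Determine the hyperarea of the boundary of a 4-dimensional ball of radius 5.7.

The surface area of an n-ball is 2π^(n/2) r^(n-1) / Γ(n/2). For n=4, r=5.7: 3655.56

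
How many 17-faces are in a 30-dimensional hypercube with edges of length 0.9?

f_17(30-cube) = (30 choose 17) · 2^13 = 981072691200.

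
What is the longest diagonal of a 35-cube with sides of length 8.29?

The space diagonal of an n-cube of side s is s√n. Here 8.29·√35 ≈ 49.0443.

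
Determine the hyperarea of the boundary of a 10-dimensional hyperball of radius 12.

The surface area of an n-ball is 2π^(n/2) r^(n-1) / Γ(n/2). For n=10, r=12: 429981696·π^5 ≈ 1.31583e+11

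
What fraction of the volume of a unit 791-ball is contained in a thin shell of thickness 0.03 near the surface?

1 - (1-0.03)^791 ≈ 1 - 3.439e-11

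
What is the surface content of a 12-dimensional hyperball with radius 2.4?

S_12(2.4) = 2·π^(12/2)·(2.4)^11 / Γ(12/2) ≈ 243821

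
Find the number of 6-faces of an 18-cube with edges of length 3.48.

f_6(18-cube) = (18 choose 6) · 2^12 = 76038144.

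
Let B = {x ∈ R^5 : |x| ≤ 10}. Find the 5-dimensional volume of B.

V_5(10) = π^(5/2) · (10)^5 / Γ(5/2 + 1) = 160000·π^2/3 ≈ 526379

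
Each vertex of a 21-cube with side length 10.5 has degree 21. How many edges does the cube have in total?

Number of 1-faces = C(21,1)·2^(21-1) = 21·1048576 = 22020096.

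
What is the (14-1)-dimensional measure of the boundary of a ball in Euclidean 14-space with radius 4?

S_14(4) = 2·π^(14/2)·(4)^13 / Γ(14/2) = 8388608·π^7/45 ≈ 5.63023e+08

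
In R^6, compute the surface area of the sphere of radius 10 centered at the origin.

S_6(10) = 2·π^(6/2)·(10)^5 / Γ(6/2) = 100000·π^3 ≈ 3.10063e+06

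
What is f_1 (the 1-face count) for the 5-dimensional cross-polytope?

f_1(5-orthoplex) = 2^2 · (5 choose 2) = 40.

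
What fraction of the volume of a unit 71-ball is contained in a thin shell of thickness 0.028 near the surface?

V(inner)/V(outer) = ((1-0.028)/1)^71 ≈ 0.1331, so the shell fraction is 0.866861.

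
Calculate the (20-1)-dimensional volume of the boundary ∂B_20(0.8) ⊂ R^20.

|∂B_20(0.8)| ≈ 0.00743833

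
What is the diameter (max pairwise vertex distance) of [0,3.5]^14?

d = √(3.5² + 3.5² + ... + 3.5²) [14 terms] = √(14·3.5²) = 3.5√14 ≈ 13.0958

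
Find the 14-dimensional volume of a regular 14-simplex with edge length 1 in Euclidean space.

For a regular n-simplex with edge a, V = (a^n / n!)·√((n+1)/2^n). With a=1, n=14: V ≈ 3.47078e-13.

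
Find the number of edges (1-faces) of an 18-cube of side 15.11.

Choose 1 of 18 axes to span the face (C(18,1) = 18 ways), then fix each of the remaining 17 coordinates at one of its two extreme values (2^17 = 131072 ways): 18·131072 = 2359296.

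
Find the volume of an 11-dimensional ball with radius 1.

The n-ball volume is π^(n/2)·r^n/Γ(n/2+1). With n=11, r=1: V = 64·π^5/10395 ≈ 1.8841.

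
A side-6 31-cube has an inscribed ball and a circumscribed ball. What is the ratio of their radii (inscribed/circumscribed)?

For an n-cube of any side s, the inradius is s/2 and the circumradius is s√n/2, so the ratio is 1/√31 ≈ 0.179605.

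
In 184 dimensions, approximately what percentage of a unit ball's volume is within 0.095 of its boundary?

1 - (1-0.095)^184 ≈ 0.9999999894 ≈ 99.999999%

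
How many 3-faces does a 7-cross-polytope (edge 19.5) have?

An n-cross-polytope has 2^(k+1)·C(n,k+1) k-faces. Here 2^4·C(7,4) = 16·35 = 560.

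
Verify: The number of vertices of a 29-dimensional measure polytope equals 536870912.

True. The 29-cube has 2^29 = 536870912 vertices.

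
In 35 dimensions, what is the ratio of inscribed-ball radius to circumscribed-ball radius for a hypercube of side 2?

For an n-cube of any side s, the inradius is s/2 and the circumradius is s√n/2, so the ratio is 1/√35 ≈ 0.169031.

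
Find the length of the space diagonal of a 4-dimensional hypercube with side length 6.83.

||(6.83,6.83,...,6.83)|| = √(4)·6.83 = 13.66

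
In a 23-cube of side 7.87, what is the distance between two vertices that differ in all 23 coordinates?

Diagonal = √23 · 7.87 ≈ 37.7432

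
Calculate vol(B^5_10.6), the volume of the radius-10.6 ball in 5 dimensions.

V_5(10.6) = π^(5/2) · (10.6)^5 / Γ(5/2 + 1) ≈ 704414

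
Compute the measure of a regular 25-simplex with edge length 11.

V_25 = √(26) · 11^25 / (25! · 2^(25/2)) ≈ 0.0061487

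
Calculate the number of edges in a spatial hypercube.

Number of 1-faces = C(3,1)·2^(3-1) = 3·4 = 12.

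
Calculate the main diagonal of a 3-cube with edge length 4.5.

Diagonal = √3 · 4.5 ≈ 7.79423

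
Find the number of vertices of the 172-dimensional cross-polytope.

An n-cross-polytope has 2n vertices; here n = 172, giving 344.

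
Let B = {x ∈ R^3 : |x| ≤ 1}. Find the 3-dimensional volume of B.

The n-ball volume is π^(n/2)·r^n/Γ(n/2+1). With n=3, r=1: V = 4·π/3 ≈ 4.18879.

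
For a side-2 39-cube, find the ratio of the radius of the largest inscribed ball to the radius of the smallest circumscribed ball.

For an n-cube of any side s, the inradius is s/2 and the circumradius is s√n/2, so the ratio is 1/√39 ≈ 0.160128.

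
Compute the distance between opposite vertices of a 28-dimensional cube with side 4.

The space diagonal of an n-cube of side s is s√n. Here 4·√28 ≈ 21.166.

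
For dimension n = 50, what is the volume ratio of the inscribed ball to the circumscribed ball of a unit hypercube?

Volume scales as r^n, and r_in/r_out = 1/√50, giving (1/√50)^50 ≈ 3.35544e-43.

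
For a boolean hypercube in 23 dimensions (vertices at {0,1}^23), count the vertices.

Each vertex is a binary string of length 23, so there are 2^23 = 8388608.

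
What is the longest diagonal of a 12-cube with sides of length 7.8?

The space diagonal of an n-cube of side s is s√n. Here 7.8·√12 ≈ 27.02.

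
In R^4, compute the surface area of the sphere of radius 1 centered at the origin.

S_4(1) = 2·π^(4/2)·(1)^3 / Γ(4/2) = 2·π^2 ≈ 19.7392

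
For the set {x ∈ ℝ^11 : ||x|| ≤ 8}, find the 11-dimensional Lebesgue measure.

V = 549755813888·π^5/10395 ≈ 1.61843e+10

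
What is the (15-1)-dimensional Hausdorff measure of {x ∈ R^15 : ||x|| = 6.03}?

S_15(6.03) = 2·π^(15/2)·(6.03)^14 / Γ(15/2) ≈ 4.80799e+11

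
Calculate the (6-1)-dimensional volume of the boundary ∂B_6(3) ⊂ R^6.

S = n·V_n(r)/r = 6·V_6(3)/3 (volume-to-surface relation), giving 243·π^3 ≈ 7534.53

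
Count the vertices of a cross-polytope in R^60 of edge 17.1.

The 60-dimensional cross-polytope has 2n = 2·60 = 120 vertices.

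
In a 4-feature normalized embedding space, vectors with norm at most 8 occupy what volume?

V_4(8) = π^(4/2) · (8)^4 / Γ(4/2 + 1) = 2048·π^2 ≈ 20212.9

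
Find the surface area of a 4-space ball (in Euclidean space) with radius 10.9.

|∂B_4(10.9)| ≈ 25562.8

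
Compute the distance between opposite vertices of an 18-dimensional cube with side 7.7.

d = √(7.7² + 7.7² + ... + 7.7²) [18 terms] = √(18·7.7²) = 7.7√18 ≈ 32.6683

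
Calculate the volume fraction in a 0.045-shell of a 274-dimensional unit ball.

V(inner)/V(outer) = ((1-0.045)/1)^274 ≈ 3.318e-06, so the shell fraction is 0.9999966816.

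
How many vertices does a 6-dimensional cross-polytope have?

Each 0-face is the convex hull of 1 vertex, one chosen as ±e_i from each of 1 distinct axis: 2^1·C(6,1) = 12.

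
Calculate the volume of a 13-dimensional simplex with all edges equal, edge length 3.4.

Volume = 3.4^13 · √(14/2^13) / 13! ≈ 5.3866e-05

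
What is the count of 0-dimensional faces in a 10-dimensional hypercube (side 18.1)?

Number of 0-faces = C(10,0) · 2^(10-0) = 1 · 1024 = 1024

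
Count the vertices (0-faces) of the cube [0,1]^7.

An n-cube has 2^n vertices; for n = 7 that is 2^7 = 128.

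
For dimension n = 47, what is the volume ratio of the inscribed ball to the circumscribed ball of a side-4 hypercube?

V_in / V_out = (r_in/r_out)^47 = (1/√47)^47 = 47^(-47/2) ≈ 5.07809e-40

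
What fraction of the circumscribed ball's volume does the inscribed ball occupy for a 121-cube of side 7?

The radii are 7/2 and 7√121/2, so the volume ratio is (1/√121)^121 = 121^{-121/2} ≈ 9.80585e-127.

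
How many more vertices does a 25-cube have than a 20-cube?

The 25-cube has 2^25 = 33554432 vertices. The 20-cube has 2^20 = 1048576 vertices. Difference: 33554432 - 1048576 = 32505856.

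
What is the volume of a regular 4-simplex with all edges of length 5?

V_4 = √(5) · 5^4 / (4! · 2^(4/2)) ≈ 14.5577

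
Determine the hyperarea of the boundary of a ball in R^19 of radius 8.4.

S = n·V_n(r)/r = 19·V_19(8.4)/8.4 (volume-to-surface relation), giving 3.84032e+16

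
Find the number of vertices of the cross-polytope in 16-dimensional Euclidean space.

An n-cross-polytope has 2^(k+1)·C(n,k+1) k-faces. Here 2^1·C(16,1) = 2·16 = 32.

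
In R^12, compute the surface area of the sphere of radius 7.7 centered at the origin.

The surface area of an n-ball is 2π^(n/2) r^(n-1) / Γ(n/2). For n=12, r=7.7: 9.03953e+10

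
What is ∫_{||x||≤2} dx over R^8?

V_8(2) = π^(8/2) · (2)^8 / Γ(8/2 + 1) = 32·π^4/3 ≈ 1039.03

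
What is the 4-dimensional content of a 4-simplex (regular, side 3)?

V_4 = √(5) · 3^4 / (4! · 2^(4/2)) ≈ 1.88668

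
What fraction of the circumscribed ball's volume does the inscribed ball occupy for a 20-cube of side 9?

Volume scales as r^n, and r_in/r_out = 1/√20, giving (1/√20)^20 ≈ 9.76562e-14.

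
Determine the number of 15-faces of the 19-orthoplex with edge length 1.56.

An n-cross-polytope has 2^(k+1)·C(n,k+1) k-faces. Here 2^16·C(19,16) = 65536·969 = 63504384.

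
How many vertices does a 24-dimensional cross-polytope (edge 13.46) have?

An n-cross-polytope has 2n vertices; here n = 24, giving 48.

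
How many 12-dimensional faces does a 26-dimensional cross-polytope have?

An n-cross-polytope has 2^(k+1)·C(n,k+1) k-faces. Here 2^13·C(26,13) = 8192·10400600 = 85201715200.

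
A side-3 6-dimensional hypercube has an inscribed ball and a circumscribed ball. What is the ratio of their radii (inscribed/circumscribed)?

r_in = 3/2 (half the side); r_out = 3√6/2 (half the diagonal). Ratio = 1/√6 ≈ 0.408248.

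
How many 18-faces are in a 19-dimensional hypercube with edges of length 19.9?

Choose 18 of 19 axes to span the face (C(19,18) = 19 ways), then fix each of the remaining 1 coordinate at one of its two extreme values (2^1 = 2 ways): 19·2 = 38.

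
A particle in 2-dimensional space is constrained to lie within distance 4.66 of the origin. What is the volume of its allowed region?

Volume = π^{2/2}·(4.66)^2/Γ(2) ≈ 68.2216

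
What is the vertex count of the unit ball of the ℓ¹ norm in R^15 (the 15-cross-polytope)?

The vertices are ±e_1, ..., ±e_15, so there are 2·15 = 30.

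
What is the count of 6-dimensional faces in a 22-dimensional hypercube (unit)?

Choose 6 of 22 axes to span the face (C(22,6) = 74613 ways), then fix each of the remaining 16 coordinates at one of its two extreme values (2^16 = 65536 ways): 74613·65536 = 4889837568.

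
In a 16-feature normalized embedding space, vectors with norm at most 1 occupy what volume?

The n-ball volume is π^(n/2)·r^n/Γ(n/2+1). With n=16, r=1: V = π^8/40320 ≈ 0.235331.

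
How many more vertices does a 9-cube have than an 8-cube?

The 9-cube has 2^9 = 512 vertices. The 8-cube has 2^8 = 256 vertices. Difference: 512 - 256 = 256.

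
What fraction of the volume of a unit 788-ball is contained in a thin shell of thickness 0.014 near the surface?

V(inner)/V(outer) = ((1-0.014)/1)^788 ≈ 1.496e-05, so the shell fraction is 0.999985.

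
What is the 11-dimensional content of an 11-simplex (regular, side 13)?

Volume = 13^11 · √(12/2^11) / 11! ≈ 3436.74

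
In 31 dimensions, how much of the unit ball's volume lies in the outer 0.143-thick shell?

Shell fraction = 1 - (1-0.143)^31 ≈ 0.991636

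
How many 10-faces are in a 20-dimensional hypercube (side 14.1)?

Number of 10-faces = C(20,10) · 2^(20-10) = 184756 · 1024 = 189190144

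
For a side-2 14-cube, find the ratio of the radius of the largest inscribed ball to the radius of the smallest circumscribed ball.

Ratio = (s/2)/(s√14/2) = 14^(-1/2) ≈ 0.267261.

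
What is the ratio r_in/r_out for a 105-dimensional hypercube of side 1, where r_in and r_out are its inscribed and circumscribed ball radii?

r_in / r_out = (1/2) / (1√105/2) = 1/√105 ≈ 0.09759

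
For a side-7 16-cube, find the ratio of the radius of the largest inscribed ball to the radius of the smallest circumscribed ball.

r_in = 7/2 (half the side); r_out = 7√16/2 (half the diagonal). Ratio = 1/√16 ≈ 0.25.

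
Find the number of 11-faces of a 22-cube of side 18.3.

An n-cube has C(n,k)·2^(n-k) k-faces. Here C(22,11)·2^11 = 705432·2048 = 1444724736.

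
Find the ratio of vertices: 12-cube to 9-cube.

The 12-cube has 2^12 = 4096 vertices. The 9-cube has 2^9 = 512 vertices. Ratio: 4096/512 = 8.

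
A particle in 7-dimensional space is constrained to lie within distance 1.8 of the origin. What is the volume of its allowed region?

The n-ball volume is π^(n/2)·r^n/Γ(n/2+1). With n=7, r=1.8: V ≈ 289.26.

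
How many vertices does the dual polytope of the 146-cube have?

The vertices are ±e_1, ..., ±e_146, so there are 2·146 = 292.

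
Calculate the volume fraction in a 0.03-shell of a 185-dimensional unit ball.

Shell fraction = 1 - (1-0.03)^185 ≈ 0.996429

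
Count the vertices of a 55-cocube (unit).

An n-cross-polytope has 2n vertices; here n = 55, giving 110.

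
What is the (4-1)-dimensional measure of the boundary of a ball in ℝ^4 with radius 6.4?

S_4(6.4) = 2·π^(4/2)·(6.4)^3 / Γ(4/2) ≈ 5174.52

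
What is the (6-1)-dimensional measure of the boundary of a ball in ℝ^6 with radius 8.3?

|∂B_6(8.3)| ≈ 1.22135e+06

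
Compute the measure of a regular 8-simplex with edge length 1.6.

V_8 = √(9) · 1.6^8 / (8! · 2^(8/2)) ≈ 0.000199729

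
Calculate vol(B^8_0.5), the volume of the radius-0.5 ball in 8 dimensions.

V = π^4/6144 ≈ 0.0158543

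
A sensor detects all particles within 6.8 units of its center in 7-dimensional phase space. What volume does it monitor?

Volume = π^{7/2}·(6.8)^7/Γ(9/2) ≈ 3.17645e+06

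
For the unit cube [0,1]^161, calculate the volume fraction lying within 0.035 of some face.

The inner cube has side 1-2·0.035 = 0.93 and volume (0.93)^161 ≈ 8.429e-06, so the shell holds 0.999992 of the volume.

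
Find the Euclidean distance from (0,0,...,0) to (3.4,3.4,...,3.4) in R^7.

||(3.4,3.4,...,3.4)|| = √(7)·3.4 ≈ 8.99555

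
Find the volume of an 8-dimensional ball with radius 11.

V_8(11) = π^(8/2) · (11)^8 / Γ(8/2 + 1) = 214358881·π^4/24 ≈ 8.70021e+08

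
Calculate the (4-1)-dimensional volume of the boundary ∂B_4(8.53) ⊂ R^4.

S_4(8.53) = 2·π^(4/2)·(8.53)^3 / Γ(4/2) ≈ 12251.1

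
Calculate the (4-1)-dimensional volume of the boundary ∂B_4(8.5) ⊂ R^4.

|∂B_4(8.5)| = 4913·π^2/4 ≈ 12122.3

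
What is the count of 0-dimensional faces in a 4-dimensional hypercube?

An n-cube has C(n,k)·2^(n-k) k-faces. Here C(4,0)·2^4 = 1·16 = 16.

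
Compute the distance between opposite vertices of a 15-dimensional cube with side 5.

||(5,5,...,5)|| = √(15)·5 ≈ 19.3649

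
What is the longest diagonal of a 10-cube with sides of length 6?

Diagonal = √10 · 6 ≈ 18.9737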